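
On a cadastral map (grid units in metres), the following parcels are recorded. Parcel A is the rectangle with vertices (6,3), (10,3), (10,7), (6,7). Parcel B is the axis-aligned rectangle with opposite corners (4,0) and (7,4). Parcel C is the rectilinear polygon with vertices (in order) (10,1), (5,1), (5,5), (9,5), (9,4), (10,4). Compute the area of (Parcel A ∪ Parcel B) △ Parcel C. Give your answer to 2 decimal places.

22.00

|Parcel A ∪ Parcel B| = 27.
|(Parcel A ∪ Parcel B) ∩ Parcel C| = 12.
|(Parcel A ∪ Parcel B) △ Parcel C| = 27 + 19 − 24 = 22.00.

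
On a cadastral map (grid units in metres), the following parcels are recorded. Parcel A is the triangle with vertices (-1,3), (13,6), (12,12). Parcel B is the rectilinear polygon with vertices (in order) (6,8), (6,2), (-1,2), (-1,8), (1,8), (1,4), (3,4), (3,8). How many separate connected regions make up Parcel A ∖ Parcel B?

2

Parcel A ∖ Parcel B splits into 2 disjoint pieces (area 31.7885, area 2.1538).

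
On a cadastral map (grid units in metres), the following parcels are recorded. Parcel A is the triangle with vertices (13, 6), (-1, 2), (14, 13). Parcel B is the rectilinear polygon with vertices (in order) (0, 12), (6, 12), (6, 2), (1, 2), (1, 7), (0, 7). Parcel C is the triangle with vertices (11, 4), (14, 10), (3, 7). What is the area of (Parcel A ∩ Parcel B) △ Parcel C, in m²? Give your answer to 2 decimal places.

37.14

|Parcel A ∩ Parcel B| = 10.0714.
|(Parcel A ∩ Parcel B) ∩ Parcel C| = 0.7143.
|(Parcel A ∩ Parcel B) △ Parcel C| = 10.0714 + 28.5 − 1.4286 = 37.14.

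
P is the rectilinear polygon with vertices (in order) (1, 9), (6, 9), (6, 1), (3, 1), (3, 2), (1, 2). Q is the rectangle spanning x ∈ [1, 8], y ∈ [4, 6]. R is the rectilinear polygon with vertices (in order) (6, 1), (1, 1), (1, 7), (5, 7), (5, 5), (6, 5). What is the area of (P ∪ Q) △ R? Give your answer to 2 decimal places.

|P ∪ Q| = 42.
|(P ∪ Q) ∩ R| = 26.
|(P ∪ Q) △ R| = 42 + 28 − 52 = 18.00.

18.00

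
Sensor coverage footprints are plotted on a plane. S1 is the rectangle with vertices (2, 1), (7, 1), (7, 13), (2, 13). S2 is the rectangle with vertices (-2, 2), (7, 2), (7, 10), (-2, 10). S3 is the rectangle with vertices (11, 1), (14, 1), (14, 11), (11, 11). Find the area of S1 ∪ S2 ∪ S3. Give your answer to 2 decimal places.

122.00

By inclusion–exclusion:
Individual areas: |S1| = 60, |S2| = 72, |S3| = 30.
|S1∩S2|: x∈[2,7], y∈[2,10] → 5·8 = 40.
|S1∩S3| = 0 (no overlap).
|S2∩S3| = 0 (no overlap).
|S1∩S2∩S3| = 0.
|S1 ∪ S2 ∪ S3| = 162 − 40 + 0 = 122.00.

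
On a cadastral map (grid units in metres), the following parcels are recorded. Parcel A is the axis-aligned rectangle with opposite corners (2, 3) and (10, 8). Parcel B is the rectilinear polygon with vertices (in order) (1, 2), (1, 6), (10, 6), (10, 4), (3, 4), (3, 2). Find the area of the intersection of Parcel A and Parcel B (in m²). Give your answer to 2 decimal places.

The intersection is the polygon with vertices (10,4), (3,4), (3,3), (2,3), (2,6), (10,6).
By the shoelace formula its area is 17.00.

17.00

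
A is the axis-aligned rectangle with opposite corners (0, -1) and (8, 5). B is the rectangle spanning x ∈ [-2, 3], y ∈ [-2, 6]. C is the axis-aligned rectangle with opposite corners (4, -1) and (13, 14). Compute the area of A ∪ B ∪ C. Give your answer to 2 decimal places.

By inclusion–exclusion:
Individual areas: |A| = 48, |B| = 40, |C| = 135.
|A∩B|: x∈[0,3], y∈[-1,5] → 3·6 = 18.
|A∩C|: x∈[4,8], y∈[-1,5] → 4·6 = 24.
|B∩C| = 0 (no overlap).
|A∩B∩C| = 0.
|A ∪ B ∪ C| = 223 − 42 + 0 = 181.00.

181.00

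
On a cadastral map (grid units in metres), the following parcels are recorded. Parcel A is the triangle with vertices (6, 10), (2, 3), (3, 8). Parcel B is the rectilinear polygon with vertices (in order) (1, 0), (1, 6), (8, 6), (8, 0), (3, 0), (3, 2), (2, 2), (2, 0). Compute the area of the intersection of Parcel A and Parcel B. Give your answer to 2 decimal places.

The intersection is the polygon with vertices (2,3), (2.6,6), (3.714,6).
By the shoelace formula its area is 1.67.

1.67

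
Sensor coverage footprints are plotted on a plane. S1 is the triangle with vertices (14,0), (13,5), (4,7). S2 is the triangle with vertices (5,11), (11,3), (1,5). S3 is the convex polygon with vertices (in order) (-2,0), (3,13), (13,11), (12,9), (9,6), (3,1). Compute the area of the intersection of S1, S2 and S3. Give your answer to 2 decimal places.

The intersection is the polygon with vertices (8.8,5.933), (8.846,5.872), (7.37,4.641), (4,7).
By the shoelace formula its area is 3.94.

3.94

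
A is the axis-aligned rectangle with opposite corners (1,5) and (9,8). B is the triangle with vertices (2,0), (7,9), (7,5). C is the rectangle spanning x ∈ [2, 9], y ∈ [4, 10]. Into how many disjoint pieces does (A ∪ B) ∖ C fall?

2

(A ∪ B) ∖ C splits into 2 disjoint pieces (area 3.5556, area 3).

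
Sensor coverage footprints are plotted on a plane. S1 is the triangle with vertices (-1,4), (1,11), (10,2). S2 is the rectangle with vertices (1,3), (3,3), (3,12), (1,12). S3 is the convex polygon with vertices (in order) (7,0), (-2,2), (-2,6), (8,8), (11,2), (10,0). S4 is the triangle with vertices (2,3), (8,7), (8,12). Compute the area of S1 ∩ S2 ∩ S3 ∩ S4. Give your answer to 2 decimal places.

The intersection is the polygon with vertices (2.27,3.405), (3,4.5), (3,3.667), (2.536,3.357).
By the shoelace formula its area is 0.36.

0.36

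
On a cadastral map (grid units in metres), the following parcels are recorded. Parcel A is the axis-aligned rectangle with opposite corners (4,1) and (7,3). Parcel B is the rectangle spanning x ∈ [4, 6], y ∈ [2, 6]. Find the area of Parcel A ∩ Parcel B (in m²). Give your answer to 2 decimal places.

2.00

|Parcel A∩Parcel B|: x∈[4,6], y∈[2,3] → 2·1 = 2.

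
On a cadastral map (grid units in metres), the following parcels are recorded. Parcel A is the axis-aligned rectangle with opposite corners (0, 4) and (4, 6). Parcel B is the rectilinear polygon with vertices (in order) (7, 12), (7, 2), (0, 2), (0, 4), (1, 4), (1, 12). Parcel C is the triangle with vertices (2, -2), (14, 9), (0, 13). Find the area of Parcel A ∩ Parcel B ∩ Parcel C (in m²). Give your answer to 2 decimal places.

The intersection is the polygon with vertices (4,4), (1.2,4), (1,5.5), (1,6), (4,6).
By the shoelace formula its area is 5.85.

5.85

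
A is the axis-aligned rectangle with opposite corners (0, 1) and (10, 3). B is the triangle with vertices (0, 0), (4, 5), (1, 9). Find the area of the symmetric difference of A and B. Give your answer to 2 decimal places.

29.99

|A| = 20, |B| = 15.5, |A∩B| = 2.7556.
|A △ B| = |A| + |B| − 2·|A∩B| = 20 + 15.5 − 5.5111 = 29.99.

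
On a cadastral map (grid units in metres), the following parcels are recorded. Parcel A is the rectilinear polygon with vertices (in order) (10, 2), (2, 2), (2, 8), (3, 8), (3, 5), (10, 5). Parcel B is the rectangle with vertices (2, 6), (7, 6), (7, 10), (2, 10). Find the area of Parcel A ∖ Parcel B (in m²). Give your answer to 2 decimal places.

25.00

|Parcel A| = 27, |Parcel A∩Parcel B| = 2.
|Parcel A ∖ Parcel B| = |Parcel A| − |Parcel A∩Parcel B| = 27 − 2 = 25.00.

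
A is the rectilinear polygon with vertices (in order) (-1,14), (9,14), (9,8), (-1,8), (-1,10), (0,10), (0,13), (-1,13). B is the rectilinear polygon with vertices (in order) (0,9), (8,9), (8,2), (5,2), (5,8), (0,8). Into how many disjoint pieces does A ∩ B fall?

A ∩ B is a single connected region.

1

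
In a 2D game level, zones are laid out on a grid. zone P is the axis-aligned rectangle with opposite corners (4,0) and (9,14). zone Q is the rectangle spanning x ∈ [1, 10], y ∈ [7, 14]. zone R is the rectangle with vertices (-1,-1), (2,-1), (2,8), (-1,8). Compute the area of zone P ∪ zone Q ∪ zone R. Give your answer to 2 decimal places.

124.00

By inclusion–exclusion:
Individual areas: |zone P| = 70, |zone Q| = 63, |zone R| = 27.
|zone P∩zone Q|: x∈[4,9], y∈[7,14] → 5·7 = 35.
|zone P∩zone R| = 0 (no overlap).
|zone Q∩zone R|: x∈[1,2], y∈[7,8] → 1·1 = 1.
|zone P∩zone Q∩zone R| = 0.
|zone P ∪ zone Q ∪ zone R| = 160 − 36 + 0 = 124.00.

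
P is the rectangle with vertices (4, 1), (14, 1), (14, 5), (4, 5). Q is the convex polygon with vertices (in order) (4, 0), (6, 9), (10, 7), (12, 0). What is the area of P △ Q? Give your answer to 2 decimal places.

36.19

|P| = 40, |Q| = 48, |P∩Q| = 25.9048.
|P △ Q| = |P| + |Q| − 2·|P∩Q| = 40 + 48 − 51.8095 = 36.19.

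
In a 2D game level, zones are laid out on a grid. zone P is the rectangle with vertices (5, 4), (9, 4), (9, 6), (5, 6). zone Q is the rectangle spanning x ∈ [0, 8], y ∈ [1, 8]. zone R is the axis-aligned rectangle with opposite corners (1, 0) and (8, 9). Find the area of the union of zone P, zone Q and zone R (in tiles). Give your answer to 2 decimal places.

By inclusion–exclusion:
Individual areas: |zone P| = 8, |zone Q| = 56, |zone R| = 63.
|zone P∩zone Q|: x∈[5,8], y∈[4,6] → 3·2 = 6.
|zone P∩zone R|: x∈[5,8], y∈[4,6] → 3·2 = 6.
|zone Q∩zone R|: x∈[1,8], y∈[1,8] → 7·7 = 49.
|zone P∩zone Q∩zone R| = 6.
|zone P ∪ zone Q ∪ zone R| = 127 − 61 + 6 = 72.00.

72.00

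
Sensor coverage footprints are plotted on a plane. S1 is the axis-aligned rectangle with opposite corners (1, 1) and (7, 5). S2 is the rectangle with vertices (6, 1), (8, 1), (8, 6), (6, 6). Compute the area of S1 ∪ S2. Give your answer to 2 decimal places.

By inclusion–exclusion:
Individual areas: |S1| = 24, |S2| = 10.
|S1∩S2|: x∈[6,7], y∈[1,5] → 1·4 = 4.
|S1 ∪ S2| = 34 − 4 = 30.00.

30.00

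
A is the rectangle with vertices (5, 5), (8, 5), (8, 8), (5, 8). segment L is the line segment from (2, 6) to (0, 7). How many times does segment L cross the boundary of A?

The segment lies entirely outside A and never meets its boundary.

0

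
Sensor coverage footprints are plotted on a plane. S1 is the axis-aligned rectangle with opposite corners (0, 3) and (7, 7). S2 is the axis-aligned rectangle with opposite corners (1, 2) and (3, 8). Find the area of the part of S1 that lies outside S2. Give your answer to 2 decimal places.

20.00

|S1∩S2|: x∈[1,3], y∈[3,7] → 2·4 = 8.
|S1| = 28.
|S1 ∖ S2| = |S1| − |S1∩S2| = 28 − 8 = 20.00.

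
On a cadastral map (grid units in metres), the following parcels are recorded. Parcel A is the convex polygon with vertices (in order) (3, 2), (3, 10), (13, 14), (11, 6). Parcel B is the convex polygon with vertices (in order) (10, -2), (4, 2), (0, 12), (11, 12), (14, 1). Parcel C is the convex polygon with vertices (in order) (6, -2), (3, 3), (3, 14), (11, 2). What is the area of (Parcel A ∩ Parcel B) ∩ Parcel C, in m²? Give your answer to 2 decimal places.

30.75

The region (Parcel A ∩ Parcel B) ∩ Parcel C is the polygon with vertices (5.105,10.842), (9,5), (3.833,2.417), (3,4.5), (3,10).
By the shoelace formula its area is 30.75.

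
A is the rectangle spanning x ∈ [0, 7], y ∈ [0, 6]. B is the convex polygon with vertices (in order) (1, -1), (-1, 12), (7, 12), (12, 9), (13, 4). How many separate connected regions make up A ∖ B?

A ∖ B splits into 2 disjoint pieces (area 2.7, area 2.3269).

2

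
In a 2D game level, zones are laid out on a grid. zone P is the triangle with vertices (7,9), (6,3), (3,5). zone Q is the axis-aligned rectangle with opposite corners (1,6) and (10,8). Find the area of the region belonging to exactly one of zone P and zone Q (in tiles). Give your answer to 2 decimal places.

|zone P| = 10, |zone Q| = 18, |zone P∩zone Q| = 3.3333.
|zone P △ zone Q| = |zone P| + |zone Q| − 2·|zone P∩zone Q| = 10 + 18 − 6.6667 = 21.33.

21.33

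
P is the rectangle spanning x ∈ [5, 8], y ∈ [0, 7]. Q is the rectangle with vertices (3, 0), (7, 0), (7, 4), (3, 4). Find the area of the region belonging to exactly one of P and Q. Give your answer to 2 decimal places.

|P∩Q|: x∈[5,7], y∈[0,4] → 2·4 = 8.
|P △ Q| = |P| + |Q| − 2·|P∩Q| = 21 + 16 − 16 = 21.00.

21.00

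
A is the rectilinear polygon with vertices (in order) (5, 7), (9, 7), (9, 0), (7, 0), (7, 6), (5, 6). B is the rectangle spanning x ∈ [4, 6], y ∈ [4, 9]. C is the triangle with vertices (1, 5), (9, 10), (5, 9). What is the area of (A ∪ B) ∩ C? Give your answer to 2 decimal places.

The region (A ∪ B) ∩ C is the polygon with vertices (4,8), (5,9), (6,9), (6,8.125), (4,6.875).
By the shoelace formula its area is 2.50.

2.50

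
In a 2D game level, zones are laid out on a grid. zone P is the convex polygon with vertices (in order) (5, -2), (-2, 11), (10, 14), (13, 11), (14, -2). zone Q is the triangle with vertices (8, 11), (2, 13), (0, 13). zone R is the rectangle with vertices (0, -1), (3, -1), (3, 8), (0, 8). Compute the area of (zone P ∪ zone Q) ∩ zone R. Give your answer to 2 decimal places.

10.50

The region (zone P ∪ zone Q) ∩ zone R is the polygon with vertices (0,7.286), (0,8), (3,8), (3,1.714).
By the shoelace formula its area is 10.50.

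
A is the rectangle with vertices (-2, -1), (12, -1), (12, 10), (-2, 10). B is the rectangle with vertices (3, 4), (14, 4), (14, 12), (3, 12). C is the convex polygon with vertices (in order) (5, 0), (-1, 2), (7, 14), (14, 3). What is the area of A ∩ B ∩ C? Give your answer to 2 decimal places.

47.93

The intersection is the polygon with vertices (12,4), (3,4), (3,8), (4.333,10), (9.546,10), (12,6.143).
By the shoelace formula its area is 47.93.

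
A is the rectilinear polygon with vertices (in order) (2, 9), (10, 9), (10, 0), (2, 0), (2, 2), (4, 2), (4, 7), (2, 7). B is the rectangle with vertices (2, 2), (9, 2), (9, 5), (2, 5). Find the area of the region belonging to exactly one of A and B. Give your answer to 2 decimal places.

|A| = 62, |B| = 21, |A∩B| = 15.
|A △ B| = |A| + |B| − 2·|A∩B| = 62 + 21 − 30 = 53.00.

53.00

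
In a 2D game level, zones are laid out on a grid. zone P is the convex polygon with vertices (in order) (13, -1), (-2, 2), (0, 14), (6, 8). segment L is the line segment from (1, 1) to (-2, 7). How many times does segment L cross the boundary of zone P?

The segment meets the boundary at (-1.375,5.75), (0.778,1.444).

2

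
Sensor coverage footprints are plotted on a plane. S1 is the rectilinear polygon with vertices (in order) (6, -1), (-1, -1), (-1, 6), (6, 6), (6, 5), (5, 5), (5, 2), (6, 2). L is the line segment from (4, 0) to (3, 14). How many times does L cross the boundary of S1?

1

The segment meets the boundary at (3.571,6).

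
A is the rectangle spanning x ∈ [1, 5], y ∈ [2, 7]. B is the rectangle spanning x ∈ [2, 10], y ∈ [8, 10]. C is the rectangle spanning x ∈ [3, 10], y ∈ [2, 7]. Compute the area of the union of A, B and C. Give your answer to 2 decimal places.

61.00

By inclusion–exclusion:
Individual areas: |A| = 20, |B| = 16, |C| = 35.
|A∩B| = 0 (no overlap).
|A∩C|: x∈[3,5], y∈[2,7] → 2·5 = 10.
|B∩C| = 0 (no overlap).
|A∩B∩C| = 0.
|A ∪ B ∪ C| = 71 − 10 + 0 = 61.00.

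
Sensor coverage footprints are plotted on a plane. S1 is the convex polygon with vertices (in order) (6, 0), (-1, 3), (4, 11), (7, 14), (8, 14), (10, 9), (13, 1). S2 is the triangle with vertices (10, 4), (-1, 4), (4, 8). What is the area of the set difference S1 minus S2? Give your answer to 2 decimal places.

|S1| = 110.5, |S1∩S2| = 21.6875.
|S1 ∖ S2| = |S1| − |S1∩S2| = 110.5 − 21.6875 = 88.81.

88.81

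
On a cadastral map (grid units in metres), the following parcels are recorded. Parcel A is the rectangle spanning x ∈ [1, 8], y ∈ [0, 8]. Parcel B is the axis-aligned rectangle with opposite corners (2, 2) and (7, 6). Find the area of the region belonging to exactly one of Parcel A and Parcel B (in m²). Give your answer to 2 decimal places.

36.00

|Parcel A∩Parcel B|: x∈[2,7], y∈[2,6] → 5·4 = 20.
|Parcel A △ Parcel B| = |Parcel A| + |Parcel B| − 2·|Parcel A∩Parcel B| = 56 + 20 − 40 = 36.00.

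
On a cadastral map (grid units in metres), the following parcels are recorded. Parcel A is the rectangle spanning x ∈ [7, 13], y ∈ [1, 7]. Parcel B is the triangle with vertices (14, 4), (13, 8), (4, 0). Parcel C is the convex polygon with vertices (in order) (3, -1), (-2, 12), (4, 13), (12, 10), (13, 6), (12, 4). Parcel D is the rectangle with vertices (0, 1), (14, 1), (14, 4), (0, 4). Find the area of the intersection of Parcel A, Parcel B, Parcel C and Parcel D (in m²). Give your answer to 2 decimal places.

5.94

The intersection is the polygon with vertices (8.5,4), (12,4), (7,1.222), (7,2.667).
By the shoelace formula its area is 5.94.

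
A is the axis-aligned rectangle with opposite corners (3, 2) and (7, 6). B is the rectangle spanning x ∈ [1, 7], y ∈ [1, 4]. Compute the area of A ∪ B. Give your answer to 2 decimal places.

26.00

By inclusion–exclusion:
Individual areas: |A| = 16, |B| = 18.
|A∩B|: x∈[3,7], y∈[2,4] → 4·2 = 8.
|A ∪ B| = 34 − 8 = 26.00.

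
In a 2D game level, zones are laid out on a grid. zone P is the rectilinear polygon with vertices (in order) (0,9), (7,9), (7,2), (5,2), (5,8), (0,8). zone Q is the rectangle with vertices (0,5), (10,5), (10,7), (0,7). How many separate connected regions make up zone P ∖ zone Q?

zone P ∖ zone Q splits into 2 disjoint pieces (area 9, area 6).

2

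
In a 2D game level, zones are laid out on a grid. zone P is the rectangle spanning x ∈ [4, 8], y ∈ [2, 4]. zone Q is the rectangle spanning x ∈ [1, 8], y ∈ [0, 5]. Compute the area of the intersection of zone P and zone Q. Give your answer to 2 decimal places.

|zone P∩zone Q|: x∈[4,8], y∈[2,4] → 4·2 = 8.

8.00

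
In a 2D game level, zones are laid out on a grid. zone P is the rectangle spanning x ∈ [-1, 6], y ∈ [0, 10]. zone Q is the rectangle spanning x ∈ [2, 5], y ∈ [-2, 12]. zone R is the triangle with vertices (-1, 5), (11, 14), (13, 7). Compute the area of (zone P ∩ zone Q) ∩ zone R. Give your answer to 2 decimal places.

8.20

The region (zone P ∩ zone Q) ∩ zone R is the polygon with vertices (5,5.857), (2,5.429), (2,7.25), (5,9.5).
By the shoelace formula its area is 8.20.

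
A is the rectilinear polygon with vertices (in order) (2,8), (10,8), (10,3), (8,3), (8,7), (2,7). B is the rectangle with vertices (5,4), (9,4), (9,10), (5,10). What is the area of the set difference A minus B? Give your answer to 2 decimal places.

|A| = 16, |A∩B| = 7.
|A ∖ B| = |A| − |A∩B| = 16 − 7 = 9.00.

9.00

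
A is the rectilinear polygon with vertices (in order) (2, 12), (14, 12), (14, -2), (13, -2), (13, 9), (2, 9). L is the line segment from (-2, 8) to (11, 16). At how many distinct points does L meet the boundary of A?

The segment meets the boundary at (4.5,12), (2,10.462).

2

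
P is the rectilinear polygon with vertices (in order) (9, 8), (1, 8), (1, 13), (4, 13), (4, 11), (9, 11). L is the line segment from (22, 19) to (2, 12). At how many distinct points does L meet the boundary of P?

1

The segment meets the boundary at (4,12.7).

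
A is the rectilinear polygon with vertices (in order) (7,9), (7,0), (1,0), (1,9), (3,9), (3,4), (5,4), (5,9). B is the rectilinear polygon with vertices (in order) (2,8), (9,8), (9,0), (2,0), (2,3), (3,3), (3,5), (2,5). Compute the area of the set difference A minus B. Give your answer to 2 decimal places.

14.00

|A| = 44, |A∩B| = 30.
|A ∖ B| = |A| − |A∩B| = 44 − 30 = 14.00.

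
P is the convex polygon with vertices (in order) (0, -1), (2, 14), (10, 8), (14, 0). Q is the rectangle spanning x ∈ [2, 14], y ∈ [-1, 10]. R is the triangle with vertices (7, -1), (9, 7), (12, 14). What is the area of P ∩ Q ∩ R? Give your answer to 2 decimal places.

3.37

The intersection is the polygon with vertices (7.127,-0.491), (9,7), (9.568,8.324), (10,8), (7.171,-0.488).
By the shoelace formula its area is 3.37.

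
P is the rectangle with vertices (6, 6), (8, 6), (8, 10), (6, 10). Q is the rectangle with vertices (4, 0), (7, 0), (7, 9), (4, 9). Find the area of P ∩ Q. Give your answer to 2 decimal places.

|P∩Q|: x∈[6,7], y∈[6,9] → 1·3 = 3.

3.00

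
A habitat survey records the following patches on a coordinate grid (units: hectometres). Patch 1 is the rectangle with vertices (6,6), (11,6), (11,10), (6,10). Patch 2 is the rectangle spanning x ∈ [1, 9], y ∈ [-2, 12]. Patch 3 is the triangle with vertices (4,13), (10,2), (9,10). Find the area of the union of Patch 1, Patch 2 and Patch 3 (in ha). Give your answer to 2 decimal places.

122.64

By inclusion–exclusion:
Individual areas: |Patch 1| = 20, |Patch 2| = 112, |Patch 3| = 18.5.
|Patch 1∩Patch 2|: x∈[6,9], y∈[6,10] → 3·4 = 12.
|Patch 1∩Patch 3| = 9.9697.
|Patch 2∩Patch 3| = 14.8561.
|Patch 1∩Patch 2∩Patch 3| = 8.9697.
|Patch 1 ∪ Patch 2 ∪ Patch 3| = 150.5 − 36.8258 + 8.9697 = 122.64.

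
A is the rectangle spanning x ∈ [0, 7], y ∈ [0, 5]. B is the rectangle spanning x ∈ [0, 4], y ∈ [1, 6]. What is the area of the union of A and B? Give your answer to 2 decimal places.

By inclusion–exclusion:
Individual areas: |A| = 35, |B| = 20.
|A∩B|: x∈[0,4], y∈[1,5] → 4·4 = 16.
|A ∪ B| = 55 − 16 = 39.00.

39.00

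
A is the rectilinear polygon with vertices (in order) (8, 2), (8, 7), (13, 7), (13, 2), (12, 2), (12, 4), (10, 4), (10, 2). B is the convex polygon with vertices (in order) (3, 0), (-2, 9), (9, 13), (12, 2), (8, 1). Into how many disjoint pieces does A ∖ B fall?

1

A ∖ B is a single connected region.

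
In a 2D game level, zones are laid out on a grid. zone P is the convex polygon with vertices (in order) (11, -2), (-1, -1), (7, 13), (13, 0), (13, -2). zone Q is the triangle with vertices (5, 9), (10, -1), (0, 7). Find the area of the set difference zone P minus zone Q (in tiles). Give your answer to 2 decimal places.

85.81

|zone P| = 109, |zone P∩zone Q| = 23.1917.
|zone P ∖ zone Q| = |zone P| − |zone P∩zone Q| = 109 − 23.1917 = 85.81.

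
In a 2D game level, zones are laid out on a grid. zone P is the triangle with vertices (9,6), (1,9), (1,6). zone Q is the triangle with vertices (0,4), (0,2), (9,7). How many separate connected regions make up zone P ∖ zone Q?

zone P ∖ zone Q splits into 2 disjoint pieces (area 0.3627, area 11.2059).

2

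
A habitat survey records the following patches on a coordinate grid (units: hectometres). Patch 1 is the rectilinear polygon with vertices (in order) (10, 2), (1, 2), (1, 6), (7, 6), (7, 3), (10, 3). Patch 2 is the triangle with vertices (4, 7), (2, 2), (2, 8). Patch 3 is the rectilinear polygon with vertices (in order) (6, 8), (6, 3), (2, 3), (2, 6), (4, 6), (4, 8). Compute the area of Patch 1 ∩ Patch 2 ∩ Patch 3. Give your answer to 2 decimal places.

3.00

The intersection is the polygon with vertices (2.4,3), (2,3), (2,6), (3.6,6).
By the shoelace formula its area is 3.00.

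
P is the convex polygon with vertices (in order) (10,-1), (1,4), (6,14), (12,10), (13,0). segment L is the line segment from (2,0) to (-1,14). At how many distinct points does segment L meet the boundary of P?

The segment meets the boundary at (1.1,4.2), (1.162,3.91).

2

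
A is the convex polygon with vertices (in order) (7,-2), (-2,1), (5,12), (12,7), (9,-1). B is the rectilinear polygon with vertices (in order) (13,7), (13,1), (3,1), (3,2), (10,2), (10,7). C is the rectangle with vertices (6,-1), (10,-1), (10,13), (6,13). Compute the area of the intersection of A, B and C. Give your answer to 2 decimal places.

3.92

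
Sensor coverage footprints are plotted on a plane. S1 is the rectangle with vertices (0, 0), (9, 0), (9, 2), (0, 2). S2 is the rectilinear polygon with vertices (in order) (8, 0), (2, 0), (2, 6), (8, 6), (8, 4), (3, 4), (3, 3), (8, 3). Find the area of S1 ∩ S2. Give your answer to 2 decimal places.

12.00

The intersection is the polygon with vertices (8,2), (8,0), (2,0), (2,2).
By the shoelace formula its area is 12.00.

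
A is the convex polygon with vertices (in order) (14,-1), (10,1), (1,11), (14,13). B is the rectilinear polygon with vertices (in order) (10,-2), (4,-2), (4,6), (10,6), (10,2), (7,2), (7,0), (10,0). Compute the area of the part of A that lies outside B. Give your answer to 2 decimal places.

|A| = 102, |A∩B| = 10.8.
|A ∖ B| = |A| − |A∩B| = 102 − 10.8 = 91.20.

91.20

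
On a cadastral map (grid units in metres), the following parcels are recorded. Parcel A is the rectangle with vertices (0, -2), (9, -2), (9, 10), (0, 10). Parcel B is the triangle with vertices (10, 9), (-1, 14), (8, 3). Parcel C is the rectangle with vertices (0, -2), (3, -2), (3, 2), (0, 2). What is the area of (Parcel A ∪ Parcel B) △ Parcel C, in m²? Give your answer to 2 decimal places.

108.78

|Parcel A ∪ Parcel B| = 120.7818.
|(Parcel A ∪ Parcel B) ∩ Parcel C| = 12.
|(Parcel A ∪ Parcel B) △ Parcel C| = 120.7818 + 12 − 24 = 108.78.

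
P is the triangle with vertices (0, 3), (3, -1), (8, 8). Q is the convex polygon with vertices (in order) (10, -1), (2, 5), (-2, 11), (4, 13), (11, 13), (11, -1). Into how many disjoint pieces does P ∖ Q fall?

1

P ∖ Q is a single connected region.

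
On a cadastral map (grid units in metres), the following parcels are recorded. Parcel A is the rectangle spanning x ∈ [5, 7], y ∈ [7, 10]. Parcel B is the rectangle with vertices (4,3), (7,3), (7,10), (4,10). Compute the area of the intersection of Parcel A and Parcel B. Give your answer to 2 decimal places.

|Parcel A∩Parcel B|: x∈[5,7], y∈[7,10] → 2·3 = 6.

6.00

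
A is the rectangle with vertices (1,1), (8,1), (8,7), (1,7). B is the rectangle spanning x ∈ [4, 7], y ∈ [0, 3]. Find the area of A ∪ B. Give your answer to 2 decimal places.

45.00

By inclusion–exclusion:
Individual areas: |A| = 42, |B| = 9.
|A∩B|: x∈[4,7], y∈[1,3] → 3·2 = 6.
|A ∪ B| = 51 − 6 = 45.00.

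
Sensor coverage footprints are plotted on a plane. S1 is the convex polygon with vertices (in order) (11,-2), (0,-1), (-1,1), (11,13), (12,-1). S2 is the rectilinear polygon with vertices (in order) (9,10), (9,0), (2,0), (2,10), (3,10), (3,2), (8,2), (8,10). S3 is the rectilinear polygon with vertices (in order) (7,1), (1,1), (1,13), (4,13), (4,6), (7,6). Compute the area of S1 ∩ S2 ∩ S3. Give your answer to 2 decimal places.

7.50

The intersection is the polygon with vertices (3,2), (7,2), (7,1), (2,1), (2,4), (3,5).
By the shoelace formula its area is 7.50.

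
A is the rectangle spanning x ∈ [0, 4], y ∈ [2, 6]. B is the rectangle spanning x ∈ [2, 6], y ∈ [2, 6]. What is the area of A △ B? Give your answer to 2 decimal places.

|A∩B|: x∈[2,4], y∈[2,6] → 2·4 = 8.
|A △ B| = |A| + |B| − 2·|A∩B| = 16 + 16 − 16 = 16.00.

16.00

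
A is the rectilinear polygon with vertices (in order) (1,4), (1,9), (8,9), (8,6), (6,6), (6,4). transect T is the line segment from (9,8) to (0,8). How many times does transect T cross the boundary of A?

2

The segment meets the boundary at (1,8), (8,8).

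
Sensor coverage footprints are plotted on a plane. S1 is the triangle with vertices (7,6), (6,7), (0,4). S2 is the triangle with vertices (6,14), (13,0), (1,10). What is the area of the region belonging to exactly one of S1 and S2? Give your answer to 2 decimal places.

|S1| = 4.5, |S2| = 49, |S1∩S2| = 1.1469.
|S1 △ S2| = |S1| + |S2| − 2·|S1∩S2| = 4.5 + 49 − 2.2939 = 51.21.

51.21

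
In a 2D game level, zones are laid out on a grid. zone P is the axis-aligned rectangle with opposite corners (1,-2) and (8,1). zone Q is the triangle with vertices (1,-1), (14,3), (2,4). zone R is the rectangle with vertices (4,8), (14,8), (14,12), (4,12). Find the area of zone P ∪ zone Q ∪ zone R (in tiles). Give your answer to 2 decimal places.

By inclusion–exclusion:
Individual areas: |zone P| = 21, |zone Q| = 30.5, |zone R| = 40.
|zone P∩zone Q| = 6.1.
|zone P∩zone R| = 0 (no overlap).
|zone Q∩zone R| = 0.
|zone P∩zone Q∩zone R| = 0.
|zone P ∪ zone Q ∪ zone R| = 91.5 − 6.1 + 0 = 85.40.

85.40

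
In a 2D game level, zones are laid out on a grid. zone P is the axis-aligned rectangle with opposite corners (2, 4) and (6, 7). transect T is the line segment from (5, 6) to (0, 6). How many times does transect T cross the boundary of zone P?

The segment meets the boundary at (2,6).

1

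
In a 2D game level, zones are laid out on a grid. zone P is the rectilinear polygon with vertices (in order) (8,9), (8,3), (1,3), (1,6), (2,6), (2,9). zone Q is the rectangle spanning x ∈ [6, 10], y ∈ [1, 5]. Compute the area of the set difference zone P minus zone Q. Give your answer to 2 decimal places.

|zone P| = 39, |zone P∩zone Q| = 4.
|zone P ∖ zone Q| = |zone P| − |zone P∩zone Q| = 39 − 4 = 35.00.

35.00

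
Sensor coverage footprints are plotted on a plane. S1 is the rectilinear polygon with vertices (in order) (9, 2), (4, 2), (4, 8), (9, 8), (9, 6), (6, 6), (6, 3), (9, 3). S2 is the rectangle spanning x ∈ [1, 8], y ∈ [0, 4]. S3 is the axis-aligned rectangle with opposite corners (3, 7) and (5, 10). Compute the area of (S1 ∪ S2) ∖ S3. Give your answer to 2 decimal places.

|S1 ∪ S2| = 43.
|(S1 ∪ S2) ∩ S3| = 1.
|(S1 ∪ S2) ∖ S3| = 43 − 1 = 42.00.

42.00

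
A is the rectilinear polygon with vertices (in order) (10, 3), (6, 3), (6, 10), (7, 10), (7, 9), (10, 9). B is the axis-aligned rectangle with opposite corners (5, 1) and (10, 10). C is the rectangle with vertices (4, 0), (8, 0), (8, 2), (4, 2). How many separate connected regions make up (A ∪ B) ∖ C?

(A ∪ B) ∖ C is a single connected region.

1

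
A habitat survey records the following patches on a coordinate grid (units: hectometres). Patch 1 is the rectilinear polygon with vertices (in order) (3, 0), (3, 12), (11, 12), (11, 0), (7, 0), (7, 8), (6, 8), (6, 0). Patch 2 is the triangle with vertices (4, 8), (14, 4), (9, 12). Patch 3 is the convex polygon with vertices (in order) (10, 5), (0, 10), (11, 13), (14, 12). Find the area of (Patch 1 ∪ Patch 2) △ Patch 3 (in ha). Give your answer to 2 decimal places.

68.02

|Patch 1 ∪ Patch 2| = 94.4.
|(Patch 1 ∪ Patch 2) ∩ Patch 3| = 40.6916.
|(Patch 1 ∪ Patch 2) △ Patch 3| = 94.4 + 55 − 81.3833 = 68.02.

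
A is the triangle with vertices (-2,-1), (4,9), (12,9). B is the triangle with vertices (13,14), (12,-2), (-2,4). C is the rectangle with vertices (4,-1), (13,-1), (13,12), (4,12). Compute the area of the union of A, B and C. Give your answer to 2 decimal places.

By inclusion–exclusion:
Individual areas: |A| = 40, |B| = 115, |C| = 117.
|A∩B| = 33.7784.
|A∩C| = 22.8571.
|B∩C| = 91.2128.
|A∩B∩C| = 22.1071.
|A ∪ B ∪ C| = 272 − 147.8483 + 22.1071 = 146.26.

146.26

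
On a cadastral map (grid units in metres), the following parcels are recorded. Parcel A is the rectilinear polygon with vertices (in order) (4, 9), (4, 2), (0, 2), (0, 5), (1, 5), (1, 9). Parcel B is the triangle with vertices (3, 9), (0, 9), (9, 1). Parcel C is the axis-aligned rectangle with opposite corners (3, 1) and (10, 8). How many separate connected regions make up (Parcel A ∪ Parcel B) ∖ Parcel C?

1

(Parcel A ∪ Parcel B) ∖ Parcel C is a single connected region.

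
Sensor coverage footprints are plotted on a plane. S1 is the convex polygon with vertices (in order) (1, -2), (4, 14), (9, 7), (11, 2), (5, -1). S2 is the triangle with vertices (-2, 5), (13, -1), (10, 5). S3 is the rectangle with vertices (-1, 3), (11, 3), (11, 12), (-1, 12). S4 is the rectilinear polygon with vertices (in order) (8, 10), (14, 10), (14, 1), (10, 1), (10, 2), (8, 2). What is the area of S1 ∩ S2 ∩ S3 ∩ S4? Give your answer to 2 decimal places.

4.40

The intersection is the polygon with vertices (10.6,3), (8,3), (8,5), (9.8,5).
By the shoelace formula its area is 4.40.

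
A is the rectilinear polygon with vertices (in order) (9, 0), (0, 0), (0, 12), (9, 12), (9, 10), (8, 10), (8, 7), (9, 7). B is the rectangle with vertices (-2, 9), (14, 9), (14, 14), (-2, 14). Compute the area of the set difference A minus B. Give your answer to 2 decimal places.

79.00

|A| = 105, |A∩B| = 26.
|A ∖ B| = |A| − |A∩B| = 105 − 26 = 79.00.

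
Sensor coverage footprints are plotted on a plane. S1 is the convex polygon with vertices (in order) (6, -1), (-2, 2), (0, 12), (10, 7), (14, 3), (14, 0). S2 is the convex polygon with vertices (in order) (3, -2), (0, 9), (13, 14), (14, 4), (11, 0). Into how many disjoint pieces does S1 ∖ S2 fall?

S1 ∖ S2 splits into 2 disjoint pieces (area 24.9604, area 6.9107).

2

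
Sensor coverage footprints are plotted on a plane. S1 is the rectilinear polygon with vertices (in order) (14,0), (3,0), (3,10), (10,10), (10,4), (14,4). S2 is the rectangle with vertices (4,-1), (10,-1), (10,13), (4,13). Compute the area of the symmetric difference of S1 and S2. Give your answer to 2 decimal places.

50.00

|S1| = 86, |S2| = 84, |S1∩S2| = 60.
|S1 △ S2| = |S1| + |S2| − 2·|S1∩S2| = 86 + 84 − 120 = 50.00.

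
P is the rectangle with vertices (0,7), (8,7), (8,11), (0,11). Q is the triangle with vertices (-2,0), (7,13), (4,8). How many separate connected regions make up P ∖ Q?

2

P ∖ Q splits into 2 disjoint pieces (area 13.675, area 16.9231).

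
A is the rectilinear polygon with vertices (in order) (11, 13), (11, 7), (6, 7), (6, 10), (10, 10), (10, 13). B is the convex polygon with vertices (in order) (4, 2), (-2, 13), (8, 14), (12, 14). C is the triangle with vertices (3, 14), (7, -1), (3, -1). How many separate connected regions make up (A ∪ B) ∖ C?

(A ∪ B) ∖ C splits into 2 disjoint pieces (area 51.9253, area 24.1667).

2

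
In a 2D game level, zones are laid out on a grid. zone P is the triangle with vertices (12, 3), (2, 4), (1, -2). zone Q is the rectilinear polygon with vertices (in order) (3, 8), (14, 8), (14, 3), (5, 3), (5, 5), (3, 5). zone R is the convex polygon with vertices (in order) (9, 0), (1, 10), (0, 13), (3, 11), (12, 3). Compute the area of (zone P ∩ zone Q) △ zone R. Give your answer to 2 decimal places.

|zone P ∩ zone Q| = 2.45.
|(zone P ∩ zone Q) ∩ zone R| = 1.5848.
|(zone P ∩ zone Q) △ zone R| = 2.45 + 43 − 3.1696 = 42.28.

42.28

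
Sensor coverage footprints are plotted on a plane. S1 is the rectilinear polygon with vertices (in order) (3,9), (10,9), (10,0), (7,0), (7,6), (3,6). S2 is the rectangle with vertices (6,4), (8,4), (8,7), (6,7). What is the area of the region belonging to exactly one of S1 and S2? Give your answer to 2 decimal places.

|S1| = 39, |S2| = 6, |S1∩S2| = 4.
|S1 △ S2| = |S1| + |S2| − 2·|S1∩S2| = 39 + 6 − 8 = 37.00.

37.00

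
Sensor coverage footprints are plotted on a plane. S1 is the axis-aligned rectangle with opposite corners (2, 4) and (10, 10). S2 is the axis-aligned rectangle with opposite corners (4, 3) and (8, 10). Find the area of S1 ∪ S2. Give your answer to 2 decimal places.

52.00

By inclusion–exclusion:
Individual areas: |S1| = 48, |S2| = 28.
|S1∩S2|: x∈[4,8], y∈[4,10] → 4·6 = 24.
|S1 ∪ S2| = 76 − 24 = 52.00.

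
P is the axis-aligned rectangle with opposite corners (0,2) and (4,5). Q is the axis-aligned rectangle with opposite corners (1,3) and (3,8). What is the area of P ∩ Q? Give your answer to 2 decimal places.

4.00

|P∩Q|: x∈[1,3], y∈[3,5] → 2·2 = 4.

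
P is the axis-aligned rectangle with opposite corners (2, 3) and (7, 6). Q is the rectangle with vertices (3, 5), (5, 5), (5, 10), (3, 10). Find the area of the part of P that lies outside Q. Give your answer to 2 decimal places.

|P∩Q|: x∈[3,5], y∈[5,6] → 2·1 = 2.
|P| = 15.
|P ∖ Q| = |P| − |P∩Q| = 15 − 2 = 13.00.

13.00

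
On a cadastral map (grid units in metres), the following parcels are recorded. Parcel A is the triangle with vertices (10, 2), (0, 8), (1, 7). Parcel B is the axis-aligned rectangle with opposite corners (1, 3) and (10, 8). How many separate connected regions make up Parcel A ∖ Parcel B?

2

Parcel A ∖ Parcel B splits into 2 disjoint pieces (area 0.0667, area 0.2).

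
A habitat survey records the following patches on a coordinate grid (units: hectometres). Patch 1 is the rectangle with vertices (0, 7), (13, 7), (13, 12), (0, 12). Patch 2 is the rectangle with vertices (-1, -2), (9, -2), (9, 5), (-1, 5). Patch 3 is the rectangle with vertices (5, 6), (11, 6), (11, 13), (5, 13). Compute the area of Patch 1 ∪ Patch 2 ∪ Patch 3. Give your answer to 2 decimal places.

147.00

By inclusion–exclusion:
Individual areas: |Patch 1| = 65, |Patch 2| = 70, |Patch 3| = 42.
|Patch 1∩Patch 2| = 0 (no overlap).
|Patch 1∩Patch 3|: x∈[5,11], y∈[7,12] → 6·5 = 30.
|Patch 2∩Patch 3| = 0 (no overlap).
|Patch 1∩Patch 2∩Patch 3| = 0.
|Patch 1 ∪ Patch 2 ∪ Patch 3| = 177 − 30 + 0 = 147.00.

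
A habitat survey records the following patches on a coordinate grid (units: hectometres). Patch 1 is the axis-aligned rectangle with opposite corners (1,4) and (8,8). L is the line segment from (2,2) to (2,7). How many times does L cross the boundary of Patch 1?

1

The segment meets the boundary at (2,4).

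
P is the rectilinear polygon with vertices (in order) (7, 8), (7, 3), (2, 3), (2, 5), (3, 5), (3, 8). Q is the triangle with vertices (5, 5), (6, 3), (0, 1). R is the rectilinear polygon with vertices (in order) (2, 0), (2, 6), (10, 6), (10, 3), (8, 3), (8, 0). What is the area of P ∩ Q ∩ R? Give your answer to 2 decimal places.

3.50

The intersection is the polygon with vertices (5,5), (6,3), (2.5,3).
By the shoelace formula its area is 3.50.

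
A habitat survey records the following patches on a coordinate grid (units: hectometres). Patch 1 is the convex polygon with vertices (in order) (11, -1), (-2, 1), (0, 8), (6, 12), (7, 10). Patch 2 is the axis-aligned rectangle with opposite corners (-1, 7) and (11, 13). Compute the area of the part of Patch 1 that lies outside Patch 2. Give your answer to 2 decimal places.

|Patch 1| = 98, |Patch 1∩Patch 2| = 23.7792.
|Patch 1 ∖ Patch 2| = |Patch 1| − |Patch 1∩Patch 2| = 98 − 23.7792 = 74.22.

74.22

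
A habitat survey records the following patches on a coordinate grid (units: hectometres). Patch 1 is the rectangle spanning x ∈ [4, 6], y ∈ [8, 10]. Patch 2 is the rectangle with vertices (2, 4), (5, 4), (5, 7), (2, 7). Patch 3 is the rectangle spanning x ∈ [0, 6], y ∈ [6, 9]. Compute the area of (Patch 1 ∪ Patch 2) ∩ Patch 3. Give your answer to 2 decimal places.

5.00

|Patch 1 ∪ Patch 2| = 13.
|(Patch 1 ∪ Patch 2) ∩ Patch 3| = 5.00.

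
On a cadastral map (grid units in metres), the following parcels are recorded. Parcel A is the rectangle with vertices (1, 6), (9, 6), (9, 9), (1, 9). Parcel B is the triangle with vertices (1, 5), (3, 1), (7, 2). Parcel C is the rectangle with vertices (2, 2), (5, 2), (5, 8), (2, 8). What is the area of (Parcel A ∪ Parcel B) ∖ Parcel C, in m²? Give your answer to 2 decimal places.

22.00

|Parcel A ∪ Parcel B| = 33.
|(Parcel A ∪ Parcel B) ∩ Parcel C| = 11.
|(Parcel A ∪ Parcel B) ∖ Parcel C| = 33 − 11 = 22.00.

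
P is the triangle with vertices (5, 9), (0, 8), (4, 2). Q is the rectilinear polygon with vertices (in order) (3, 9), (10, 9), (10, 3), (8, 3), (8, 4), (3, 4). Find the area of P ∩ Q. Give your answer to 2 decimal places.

7.81

The intersection is the polygon with vertices (5,9), (4.286,4), (3,4), (3,8.6).
By the shoelace formula its area is 7.81.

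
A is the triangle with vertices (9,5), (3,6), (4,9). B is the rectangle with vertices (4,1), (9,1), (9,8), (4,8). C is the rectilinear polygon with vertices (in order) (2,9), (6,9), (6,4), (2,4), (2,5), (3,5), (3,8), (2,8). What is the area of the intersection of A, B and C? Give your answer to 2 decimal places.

The intersection is the polygon with vertices (4,8), (5.25,8), (6,7.4), (6,5.5), (4,5.833).
By the shoelace formula its area is 4.44.

4.44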